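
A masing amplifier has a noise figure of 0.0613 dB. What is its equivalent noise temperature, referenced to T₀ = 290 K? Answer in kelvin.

4.12 K

F = 10^(0.0613/10) = 1.01421
T_e = (F − 1)·T₀ = (1.01421 − 1) × 290 = 4.12 K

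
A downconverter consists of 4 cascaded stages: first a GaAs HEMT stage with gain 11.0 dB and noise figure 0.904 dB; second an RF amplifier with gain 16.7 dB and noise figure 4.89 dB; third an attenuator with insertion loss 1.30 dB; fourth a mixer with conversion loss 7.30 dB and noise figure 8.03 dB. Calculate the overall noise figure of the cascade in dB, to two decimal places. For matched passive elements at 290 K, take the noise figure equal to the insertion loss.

Convert to linear (a loss of L dB is a gain of −L dB): F_i = 10^(NF_i/10), G_i = 10^(G_i,dB/10)
  Stage 1: F_1 = 10^(0.904/10) = 1.231, G_1 = 10^(11.0/10) = 12.59
  Stage 2: F_2 = 10^(4.89/10) = 3.083, G_2 = 10^(16.7/10) = 46.77
  Stage 3: F_3 = 10^(1.30/10) = 1.349, G_3 = 10^(−1.30/10) = 0.7413
  Stage 4: F_4 = 10^(8.03/10) = 6.353, G_4 = 10^(−7.30/10) = 0.1862
Friis cascade:
  F = 1.231 + (3.083 − 1)/12.59 + (1.349 − 1)/588.8 + (6.353 − 1)/436.5 = 1.410
NF = 10 log₁₀(1.410) = 1.49 dB

1.49 dB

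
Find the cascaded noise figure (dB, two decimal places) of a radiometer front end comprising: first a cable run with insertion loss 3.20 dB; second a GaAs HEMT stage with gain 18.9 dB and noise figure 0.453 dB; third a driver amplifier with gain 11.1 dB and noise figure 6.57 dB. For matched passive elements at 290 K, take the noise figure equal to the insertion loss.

3.83 dB

Convert to linear (a loss of L dB is a gain of −L dB): F_i = 10^(NF_i/10), G_i = 10^(G_i,dB/10)
  Stage 1: F_1 = 10^(3.20/10) = 2.089, G_1 = 10^(−3.20/10) = 0.4786
  Stage 2: F_2 = 10^(0.453/10) = 1.110, G_2 = 10^(18.9/10) = 77.62
  Stage 3: F_3 = 10^(6.57/10) = 4.539, G_3 = 10^(11.1/10) = 12.88
Friis cascade:
  F = 2.089 + (1.110 − 1)/0.4786 + (4.539 − 1)/37.15 = 2.414
NF = 10 log₁₀(2.414) = 3.83 dB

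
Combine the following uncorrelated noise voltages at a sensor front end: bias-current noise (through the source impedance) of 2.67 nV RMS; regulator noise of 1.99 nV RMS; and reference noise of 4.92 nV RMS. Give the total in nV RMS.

5.94 nV

Uncorrelated sources add in power (mean-square): V_tot = √(ΣV_i²)
V_tot = √[(2.67×10⁻⁹)² + (1.99×10⁻⁹)² + (4.92×10⁻⁹)²] = 5.94×10⁻⁹ V = 5.94 nV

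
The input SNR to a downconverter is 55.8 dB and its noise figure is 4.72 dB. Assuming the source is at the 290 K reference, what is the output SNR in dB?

51.08 dB

By definition F = SNR_in/SNR_out, so in dB: SNR_out = SNR_in − NF
SNR_out = 55.8 − 4.72 = 51.08 dB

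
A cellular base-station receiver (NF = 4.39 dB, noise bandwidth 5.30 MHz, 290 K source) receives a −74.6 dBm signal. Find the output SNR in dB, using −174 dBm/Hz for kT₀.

27.8 dB

Noise floor: N = −174 + 10 log₁₀(B) + NF
10 log₁₀(5.30×10⁶) = 67.24 dB
N = −174 + 67.24 + 4.39 = −102.37 dBm
SNR = P_sig − N = −74.6 − (−102.37) = 27.77 dB → 27.8 dB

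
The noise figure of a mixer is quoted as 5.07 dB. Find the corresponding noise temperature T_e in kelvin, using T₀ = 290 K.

642 K

F = 10^(5.07/10) = 3.21366
T_e = (F − 1)·T₀ = (3.21366 − 1) × 290 = 642 K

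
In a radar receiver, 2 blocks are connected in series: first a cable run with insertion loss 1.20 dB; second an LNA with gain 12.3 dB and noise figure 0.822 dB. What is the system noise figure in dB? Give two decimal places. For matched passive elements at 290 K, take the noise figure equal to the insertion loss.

Convert to linear (a loss of L dB is a gain of −L dB): F_i = 10^(NF_i/10), G_i = 10^(G_i,dB/10)
  Stage 1: F_1 = 10^(1.20/10) = 1.318, G_1 = 10^(−1.20/10) = 0.7586
  Stage 2: F_2 = 10^(0.822/10) = 1.208, G_2 = 10^(12.3/10) = 16.98
Friis cascade:
  F = 1.318 + (1.208 − 1)/0.7586 = 1.593
NF = 10 log₁₀(1.593) = 2.02 dB

2.02 dB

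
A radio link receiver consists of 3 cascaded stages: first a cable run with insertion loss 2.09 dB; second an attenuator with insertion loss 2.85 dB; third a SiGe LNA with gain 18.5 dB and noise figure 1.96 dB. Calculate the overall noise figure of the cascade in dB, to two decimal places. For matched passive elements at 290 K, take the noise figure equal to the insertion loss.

Convert to linear (a loss of L dB is a gain of −L dB): F_i = 10^(NF_i/10), G_i = 10^(G_i,dB/10)
  Stage 1: F_1 = 10^(2.09/10) = 1.618, G_1 = 10^(−2.09/10) = 0.6180
  Stage 2: F_2 = 10^(2.85/10) = 1.928, G_2 = 10^(−2.85/10) = 0.5188
  Stage 3: F_3 = 10^(1.96/10) = 1.570, G_3 = 10^(18.5/10) = 70.79
Friis cascade:
  F = 1.618 + (1.928 − 1)/0.6180 + (1.570 − 1)/0.3206 = 4.898
NF = 10 log₁₀(4.898) = 6.90 dB

6.90 dB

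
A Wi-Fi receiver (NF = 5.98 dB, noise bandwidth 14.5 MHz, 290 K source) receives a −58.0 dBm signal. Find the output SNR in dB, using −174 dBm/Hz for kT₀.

38.4 dB

Noise floor: N = −174 + 10 log₁₀(B) + NF
10 log₁₀(1.45×10⁷) = 71.61 dB
N = −174 + 71.61 + 5.98 = −96.41 dBm
SNR = P_sig − N = −58.0 − (−96.41) = 38.41 dB → 38.4 dB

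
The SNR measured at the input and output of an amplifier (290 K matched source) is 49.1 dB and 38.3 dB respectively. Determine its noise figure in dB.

NF (dB) = SNR_in(dB) − SNR_out(dB) when the source is at T₀
NF = 49.1 − 38.3 = 10.8 dB

10.8 dB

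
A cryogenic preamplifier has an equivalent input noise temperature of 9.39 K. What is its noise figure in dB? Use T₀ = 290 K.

F = 1 + T_e/T₀ = 1 + 9.39/290 = 1.03238
NF = 10 log₁₀(1.03238) = 0.138 dB

0.138 dB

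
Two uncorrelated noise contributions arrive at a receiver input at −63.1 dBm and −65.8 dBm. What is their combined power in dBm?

−61.2 dBm

Convert to linear, add, convert back:
P₁ = 4.90×10⁻¹⁰ W, P₂ = 2.63×10⁻¹⁰ W
P_tot = 7.53×10⁻¹⁰ W → 10 log₁₀(P_tot / 10⁻³) = −61.2 dBm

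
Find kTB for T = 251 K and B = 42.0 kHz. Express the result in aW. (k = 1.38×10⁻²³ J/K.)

P_n = kTB = 1.38×10⁻²³ × 251 × 4.20×10⁴ = 1.45×10⁻¹⁶ W = 145 aW

145 aW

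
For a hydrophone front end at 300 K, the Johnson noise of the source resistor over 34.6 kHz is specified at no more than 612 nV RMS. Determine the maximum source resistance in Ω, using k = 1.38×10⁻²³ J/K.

654 Ω

Johnson–Nyquist: V_n = √(4kTRB) ⇒ R = V_n² / (4kTB)
4kTB = 4 × 1.38×10⁻²³ × 300 × 3.46×10⁴ = 5.73×10⁻¹⁶
R = (6.12×10⁻⁷)² / 5.73×10⁻¹⁶ = 6.54×10² Ω = 654 Ω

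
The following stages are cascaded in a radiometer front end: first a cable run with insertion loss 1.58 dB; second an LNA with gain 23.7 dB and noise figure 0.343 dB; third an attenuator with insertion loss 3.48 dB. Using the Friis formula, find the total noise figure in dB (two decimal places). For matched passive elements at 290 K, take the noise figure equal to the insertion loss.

Convert to linear (a loss of L dB is a gain of −L dB): F_i = 10^(NF_i/10), G_i = 10^(G_i,dB/10)
  Stage 1: F_1 = 10^(1.58/10) = 1.439, G_1 = 10^(−1.58/10) = 0.6950
  Stage 2: F_2 = 10^(0.343/10) = 1.082, G_2 = 10^(23.7/10) = 234.4
  Stage 3: F_3 = 10^(3.48/10) = 2.228, G_3 = 10^(−3.48/10) = 0.4487
Friis cascade:
  F = 1.439 + (1.082 − 1)/0.6950 + (2.228 − 1)/162.9 = 1.565
NF = 10 log₁₀(1.565) = 1.94 dB

1.94 dB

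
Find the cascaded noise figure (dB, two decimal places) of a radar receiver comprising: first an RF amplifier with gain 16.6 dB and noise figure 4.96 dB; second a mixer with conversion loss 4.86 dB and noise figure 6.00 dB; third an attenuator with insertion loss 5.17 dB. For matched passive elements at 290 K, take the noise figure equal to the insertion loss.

Convert to linear (a loss of L dB is a gain of −L dB): F_i = 10^(NF_i/10), G_i = 10^(G_i,dB/10)
  Stage 1: F_1 = 10^(4.96/10) = 3.133, G_1 = 10^(16.6/10) = 45.71
  Stage 2: F_2 = 10^(6.00/10) = 3.981, G_2 = 10^(−4.86/10) = 0.3266
  Stage 3: F_3 = 10^(5.17/10) = 3.289, G_3 = 10^(−5.17/10) = 0.3041
Friis cascade:
  F = 3.133 + (3.981 − 1)/45.71 + (3.289 − 1)/14.93 = 3.352
NF = 10 log₁₀(3.352) = 5.25 dB

5.25 dB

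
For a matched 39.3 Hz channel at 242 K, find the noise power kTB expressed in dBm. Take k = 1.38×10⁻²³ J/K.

P_n = kTB = 1.38×10⁻²³ × 242 × 3.93×10¹ = 1.31×10⁻¹⁹ W
In dBm: 10 log₁₀(1.31×10⁻¹⁹ / 10⁻³) = −158.8 dBm

−158.8 dBm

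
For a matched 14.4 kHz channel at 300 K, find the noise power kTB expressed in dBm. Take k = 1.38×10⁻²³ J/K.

−132.2 dBm

P_n = kTB = 1.38×10⁻²³ × 300 × 1.44×10⁴ = 5.96×10⁻¹⁷ W
In dBm: 10 log₁₀(5.96×10⁻¹⁷ / 10⁻³) = −132.2 dBm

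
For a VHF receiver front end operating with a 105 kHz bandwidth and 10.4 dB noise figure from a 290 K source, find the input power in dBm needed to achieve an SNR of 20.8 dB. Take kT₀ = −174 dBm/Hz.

Sensitivity = −174 + 10 log₁₀(B) + NF + SNR_min
= −174 + 50.21 + 10.4 + 20.8
= −92.59 dBm → −92.6 dBm

−92.6 dBm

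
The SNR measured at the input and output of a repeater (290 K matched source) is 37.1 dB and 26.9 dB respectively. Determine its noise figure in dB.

NF (dB) = SNR_in(dB) − SNR_out(dB) when the source is at T₀
NF = 37.1 − 26.9 = 10.2 dB

10.2 dB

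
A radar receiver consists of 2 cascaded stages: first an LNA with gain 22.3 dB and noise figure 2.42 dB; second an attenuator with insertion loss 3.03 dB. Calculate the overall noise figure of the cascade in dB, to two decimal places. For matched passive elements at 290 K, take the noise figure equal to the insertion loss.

2.43 dB

Convert to linear (a loss of L dB is a gain of −L dB): F_i = 10^(NF_i/10), G_i = 10^(G_i,dB/10)
  Stage 1: F_1 = 10^(2.42/10) = 1.746, G_1 = 10^(22.3/10) = 169.8
  Stage 2: F_2 = 10^(3.03/10) = 2.009, G_2 = 10^(−3.03/10) = 0.4977
Friis cascade:
  F = 1.746 + (2.009 − 1)/169.8 = 1.752
NF = 10 log₁₀(1.752) = 2.43 dB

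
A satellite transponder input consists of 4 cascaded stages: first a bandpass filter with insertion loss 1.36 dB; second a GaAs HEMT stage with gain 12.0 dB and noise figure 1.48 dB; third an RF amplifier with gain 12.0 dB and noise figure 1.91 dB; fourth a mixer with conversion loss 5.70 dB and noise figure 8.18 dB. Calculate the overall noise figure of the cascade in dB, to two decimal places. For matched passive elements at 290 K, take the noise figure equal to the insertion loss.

Convert to linear (a loss of L dB is a gain of −L dB): F_i = 10^(NF_i/10), G_i = 10^(G_i,dB/10)
  Stage 1: F_1 = 10^(1.36/10) = 1.368, G_1 = 10^(−1.36/10) = 0.7311
  Stage 2: F_2 = 10^(1.48/10) = 1.406, G_2 = 10^(12.0/10) = 15.85
  Stage 3: F_3 = 10^(1.91/10) = 1.552, G_3 = 10^(12.0/10) = 15.85
  Stage 4: F_4 = 10^(8.18/10) = 6.577, G_4 = 10^(−5.70/10) = 0.2692
Friis cascade:
  F = 1.368 + (1.406 − 1)/0.7311 + (1.552 − 1)/11.59 + (6.577 − 1)/183.7 = 2.001
NF = 10 log₁₀(2.001) = 3.01 dB

3.01 dB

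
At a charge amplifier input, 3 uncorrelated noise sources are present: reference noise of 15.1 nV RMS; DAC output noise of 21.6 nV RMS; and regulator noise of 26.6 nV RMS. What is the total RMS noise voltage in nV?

Uncorrelated sources add in power (mean-square): V_tot = √(ΣV_i²)
V_tot = √[(1.51×10⁻⁸)² + (2.16×10⁻⁸)² + (2.66×10⁻⁸)²] = 3.74×10⁻⁸ V = 37.4 nV

37.4 nV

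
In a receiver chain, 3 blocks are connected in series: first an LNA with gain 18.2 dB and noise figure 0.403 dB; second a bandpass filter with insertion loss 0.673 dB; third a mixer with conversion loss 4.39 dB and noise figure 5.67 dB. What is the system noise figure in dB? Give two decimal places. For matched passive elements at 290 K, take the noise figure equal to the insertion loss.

0.60 dB

Convert to linear (a loss of L dB is a gain of −L dB): F_i = 10^(NF_i/10), G_i = 10^(G_i,dB/10)
  Stage 1: F_1 = 10^(0.403/10) = 1.097, G_1 = 10^(18.2/10) = 66.07
  Stage 2: F_2 = 10^(0.673/10) = 1.168, G_2 = 10^(−0.673/10) = 0.8564
  Stage 3: F_3 = 10^(5.67/10) = 3.690, G_3 = 10^(−4.39/10) = 0.3639
Friis cascade:
  F = 1.097 + (1.168 − 1)/66.07 + (3.690 − 1)/56.58 = 1.147
NF = 10 log₁₀(1.147) = 0.60 dB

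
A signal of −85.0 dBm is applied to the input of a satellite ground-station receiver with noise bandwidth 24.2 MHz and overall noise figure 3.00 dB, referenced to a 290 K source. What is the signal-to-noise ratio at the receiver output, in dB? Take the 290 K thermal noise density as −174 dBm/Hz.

Noise floor: N = −174 + 10 log₁₀(B) + NF
10 log₁₀(2.42×10⁷) = 73.84 dB
N = −174 + 73.84 + 3.00 = −97.16 dBm
SNR = P_sig − N = −85.0 − (−97.16) = 12.16 dB → 12.2 dB

12.2 dB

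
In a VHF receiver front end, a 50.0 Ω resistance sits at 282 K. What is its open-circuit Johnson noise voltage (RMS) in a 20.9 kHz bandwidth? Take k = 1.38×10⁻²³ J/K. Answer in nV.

V_n = √(4kTRB)
4kTRB = 4 × 1.38×10⁻²³ × 282 × 5.00×10¹ × 2.09×10⁴ = 1.63×10⁻¹⁴ V²
V_n = √(1.63×10⁻¹⁴) = 1.28×10⁻⁷ V = 128 nV

128 nV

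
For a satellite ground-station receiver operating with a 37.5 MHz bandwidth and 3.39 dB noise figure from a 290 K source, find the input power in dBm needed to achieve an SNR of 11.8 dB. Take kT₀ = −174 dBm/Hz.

Sensitivity = −174 + 10 log₁₀(B) + NF + SNR_min
= −174 + 75.74 + 3.39 + 11.8
= −83.07 dBm → −83.1 dBm

−83.1 dBm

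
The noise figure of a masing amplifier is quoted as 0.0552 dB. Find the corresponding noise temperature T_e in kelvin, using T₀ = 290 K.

F = 10^(0.0552/10) = 1.01279
T_e = (F − 1)·T₀ = (1.01279 − 1) × 290 = 3.71 K

3.71 K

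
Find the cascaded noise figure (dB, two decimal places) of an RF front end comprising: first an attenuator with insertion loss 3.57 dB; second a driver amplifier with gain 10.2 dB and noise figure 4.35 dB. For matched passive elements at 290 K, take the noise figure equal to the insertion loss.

7.92 dB

Convert to linear (a loss of L dB is a gain of −L dB): F_i = 10^(NF_i/10), G_i = 10^(G_i,dB/10)
  Stage 1: F_1 = 10^(3.57/10) = 2.275, G_1 = 10^(−3.57/10) = 0.4395
  Stage 2: F_2 = 10^(4.35/10) = 2.723, G_2 = 10^(10.2/10) = 10.47
Friis cascade:
  F = 2.275 + (2.723 − 1)/0.4395 = 6.194
NF = 10 log₁₀(6.194) = 7.92 dB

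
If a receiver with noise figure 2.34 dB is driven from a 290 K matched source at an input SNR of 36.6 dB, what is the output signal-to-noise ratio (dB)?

By definition F = SNR_in/SNR_out, so in dB: SNR_out = SNR_in − NF
SNR_out = 36.6 − 2.34 = 34.26 dB

34.26 dB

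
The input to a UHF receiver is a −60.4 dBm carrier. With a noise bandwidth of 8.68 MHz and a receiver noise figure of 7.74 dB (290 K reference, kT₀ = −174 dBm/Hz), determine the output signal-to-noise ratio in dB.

36.5 dB

Noise floor: N = −174 + 10 log₁₀(B) + NF
10 log₁₀(8.68×10⁶) = 69.39 dB
N = −174 + 69.39 + 7.74 = −96.87 dBm
SNR = P_sig − N = −60.4 − (−96.87) = 36.47 dB → 36.5 dB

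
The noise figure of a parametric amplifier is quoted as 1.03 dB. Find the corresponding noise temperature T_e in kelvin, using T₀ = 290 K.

F = 10^(1.03/10) = 1.26765
T_e = (F − 1)·T₀ = (1.26765 − 1) × 290 = 77.6 K

77.6 K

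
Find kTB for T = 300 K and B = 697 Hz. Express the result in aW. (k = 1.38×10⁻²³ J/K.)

P_n = kTB = 1.38×10⁻²³ × 300 × 6.97×10² = 2.89×10⁻¹⁸ W = 2.89 aW

2.89 aW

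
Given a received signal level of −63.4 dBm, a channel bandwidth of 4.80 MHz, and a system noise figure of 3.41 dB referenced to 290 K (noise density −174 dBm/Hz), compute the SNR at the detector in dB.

Noise floor: N = −174 + 10 log₁₀(B) + NF
10 log₁₀(4.80×10⁶) = 66.81 dB
N = −174 + 66.81 + 3.41 = −103.78 dBm
SNR = P_sig − N = −63.4 − (−103.78) = 40.38 dB → 40.4 dB

40.4 dB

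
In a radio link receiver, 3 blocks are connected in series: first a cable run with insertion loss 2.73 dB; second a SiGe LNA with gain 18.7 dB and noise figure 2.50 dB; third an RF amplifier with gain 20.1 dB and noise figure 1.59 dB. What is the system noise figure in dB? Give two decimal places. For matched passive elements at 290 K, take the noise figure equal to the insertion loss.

Convert to linear (a loss of L dB is a gain of −L dB): F_i = 10^(NF_i/10), G_i = 10^(G_i,dB/10)
  Stage 1: F_1 = 10^(2.73/10) = 1.875, G_1 = 10^(−2.73/10) = 0.5333
  Stage 2: F_2 = 10^(2.50/10) = 1.778, G_2 = 10^(18.7/10) = 74.13
  Stage 3: F_3 = 10^(1.59/10) = 1.442, G_3 = 10^(20.1/10) = 102.3
Friis cascade:
  F = 1.875 + (1.778 − 1)/0.5333 + (1.442 − 1)/39.54 = 3.345
NF = 10 log₁₀(3.345) = 5.24 dB

5.24 dB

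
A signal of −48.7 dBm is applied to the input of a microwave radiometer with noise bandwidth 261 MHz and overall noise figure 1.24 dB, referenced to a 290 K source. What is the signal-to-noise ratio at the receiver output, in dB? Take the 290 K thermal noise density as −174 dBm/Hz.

Noise floor: N = −174 + 10 log₁₀(B) + NF
10 log₁₀(2.61×10⁸) = 84.17 dB
N = −174 + 84.17 + 1.24 = −88.59 dBm
SNR = P_sig − N = −48.7 − (−88.59) = 39.89 dB → 39.9 dB

39.9 dB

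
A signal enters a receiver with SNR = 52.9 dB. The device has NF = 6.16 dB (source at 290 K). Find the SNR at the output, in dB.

46.74 dB

By definition F = SNR_in/SNR_out, so in dB: SNR_out = SNR_in − NF
SNR_out = 52.9 − 6.16 = 46.74 dB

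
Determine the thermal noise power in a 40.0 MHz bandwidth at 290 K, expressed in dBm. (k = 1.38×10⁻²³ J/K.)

P_n = kTB = 1.38×10⁻²³ × 290 × 4.00×10⁷ = 1.60×10⁻¹³ W
In dBm: 10 log₁₀(1.60×10⁻¹³ / 10⁻³) = −98.0 dBm

−98.0 dBm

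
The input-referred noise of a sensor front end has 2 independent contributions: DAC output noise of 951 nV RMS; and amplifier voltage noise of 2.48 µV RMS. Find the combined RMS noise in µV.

2.66 µV

Uncorrelated sources add in power (mean-square): V_tot = √(ΣV_i²)
V_tot = √[(9.51×10⁻⁷)² + (2.48×10⁻⁶)²] = 2.66×10⁻⁶ V = 2.66 µV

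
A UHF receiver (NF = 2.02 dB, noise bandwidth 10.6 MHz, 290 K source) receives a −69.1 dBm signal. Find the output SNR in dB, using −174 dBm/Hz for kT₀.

32.6 dB

Noise floor: N = −174 + 10 log₁₀(B) + NF
10 log₁₀(1.06×10⁷) = 70.25 dB
N = −174 + 70.25 + 2.02 = −101.73 dBm
SNR = P_sig − N = −69.1 − (−101.73) = 32.63 dB → 32.6 dB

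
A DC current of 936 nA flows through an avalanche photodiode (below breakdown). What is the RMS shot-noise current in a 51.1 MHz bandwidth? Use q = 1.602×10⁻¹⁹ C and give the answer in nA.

3.91 nA

I_n = √(2qI·B)
2qI·B = 2 × 1.602×10⁻¹⁹ × 9.36×10⁻⁷ × 5.11×10⁷ = 1.53×10⁻¹⁷ A²
I_n = √(1.53×10⁻¹⁷) = 3.91×10⁻⁹ A = 3.91 nA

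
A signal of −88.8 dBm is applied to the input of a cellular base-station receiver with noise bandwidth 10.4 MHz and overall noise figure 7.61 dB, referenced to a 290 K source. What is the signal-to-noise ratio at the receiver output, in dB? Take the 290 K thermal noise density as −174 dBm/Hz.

Noise floor: N = −174 + 10 log₁₀(B) + NF
10 log₁₀(1.04×10⁷) = 70.17 dB
N = −174 + 70.17 + 7.61 = −96.22 dBm
SNR = P_sig − N = −88.8 − (−96.22) = 7.42 dB → 7.4 dB

7.4 dB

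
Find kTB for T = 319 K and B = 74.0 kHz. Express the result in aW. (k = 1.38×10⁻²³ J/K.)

P_n = kTB = 1.38×10⁻²³ × 319 × 7.40×10⁴ = 3.26×10⁻¹⁶ W = 326 aW

326 aW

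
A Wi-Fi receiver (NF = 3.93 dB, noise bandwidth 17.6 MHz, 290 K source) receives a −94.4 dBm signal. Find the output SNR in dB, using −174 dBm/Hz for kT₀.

Noise floor: N = −174 + 10 log₁₀(B) + NF
10 log₁₀(1.76×10⁷) = 72.46 dB
N = −174 + 72.46 + 3.93 = −97.61 dBm
SNR = P_sig − N = −94.4 − (−97.61) = 3.21 dB → 3.2 dB

3.2 dB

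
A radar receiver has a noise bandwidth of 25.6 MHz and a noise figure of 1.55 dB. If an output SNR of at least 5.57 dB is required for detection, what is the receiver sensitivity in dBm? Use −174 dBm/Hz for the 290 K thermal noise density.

−92.8 dBm

Sensitivity = −174 + 10 log₁₀(B) + NF + SNR_min
= −174 + 74.08 + 1.55 + 5.57
= −92.80 dBm → −92.8 dBm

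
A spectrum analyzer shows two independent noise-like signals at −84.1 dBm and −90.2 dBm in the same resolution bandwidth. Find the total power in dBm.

Convert to linear, add, convert back:
P₁ = 3.89×10⁻¹² W, P₂ = 9.55×10⁻¹³ W
P_tot = 4.85×10⁻¹² W → 10 log₁₀(P_tot / 10⁻³) = −83.1 dBm

−83.1 dBm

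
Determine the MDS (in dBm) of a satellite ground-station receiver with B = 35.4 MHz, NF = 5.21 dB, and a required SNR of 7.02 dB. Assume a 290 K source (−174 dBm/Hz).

−86.3 dBm

Sensitivity = −174 + 10 log₁₀(B) + NF + SNR_min
= −174 + 75.49 + 5.21 + 7.02
= −86.28 dBm → −86.3 dBm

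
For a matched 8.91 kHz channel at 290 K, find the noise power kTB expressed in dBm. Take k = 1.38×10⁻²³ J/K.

−134.5 dBm

P_n = kTB = 1.38×10⁻²³ × 290 × 8.91×10³ = 3.57×10⁻¹⁷ W
In dBm: 10 log₁₀(3.57×10⁻¹⁷ / 10⁻³) = −134.5 dBm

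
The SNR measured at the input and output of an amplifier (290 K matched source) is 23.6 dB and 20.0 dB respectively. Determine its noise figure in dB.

3.6 dB

NF (dB) = SNR_in(dB) − SNR_out(dB) when the source is at T₀
NF = 23.6 − 20.0 = 3.6 dB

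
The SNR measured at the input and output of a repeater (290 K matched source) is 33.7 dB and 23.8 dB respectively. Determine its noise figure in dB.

NF (dB) = SNR_in(dB) − SNR_out(dB) when the source is at T₀
NF = 33.7 − 23.8 = 9.9 dB

9.9 dB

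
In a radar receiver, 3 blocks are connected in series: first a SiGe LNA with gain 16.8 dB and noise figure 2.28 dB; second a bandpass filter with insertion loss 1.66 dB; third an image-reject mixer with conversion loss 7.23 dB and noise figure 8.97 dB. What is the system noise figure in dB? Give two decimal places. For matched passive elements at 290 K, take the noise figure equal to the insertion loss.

2.81 dB

Convert to linear (a loss of L dB is a gain of −L dB): F_i = 10^(NF_i/10), G_i = 10^(G_i,dB/10)
  Stage 1: F_1 = 10^(2.28/10) = 1.690, G_1 = 10^(16.8/10) = 47.86
  Stage 2: F_2 = 10^(1.66/10) = 1.466, G_2 = 10^(−1.66/10) = 0.6823
  Stage 3: F_3 = 10^(8.97/10) = 7.889, G_3 = 10^(−7.23/10) = 0.1892
Friis cascade:
  F = 1.690 + (1.466 − 1)/47.86 + (7.889 − 1)/32.66 = 1.911
NF = 10 log₁₀(1.911) = 2.81 dB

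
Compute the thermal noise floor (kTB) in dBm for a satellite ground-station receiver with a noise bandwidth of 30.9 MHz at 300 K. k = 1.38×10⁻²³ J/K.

−98.9 dBm

P_n = kTB = 1.38×10⁻²³ × 300 × 3.09×10⁷ = 1.28×10⁻¹³ W
In dBm: 10 log₁₀(1.28×10⁻¹³ / 10⁻³) = −98.9 dBm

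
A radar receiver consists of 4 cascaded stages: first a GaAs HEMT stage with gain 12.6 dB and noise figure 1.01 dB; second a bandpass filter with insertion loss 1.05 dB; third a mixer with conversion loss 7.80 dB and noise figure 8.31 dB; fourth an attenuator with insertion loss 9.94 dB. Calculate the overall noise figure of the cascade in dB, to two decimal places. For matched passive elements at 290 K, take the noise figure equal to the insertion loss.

7.34 dB

Convert to linear (a loss of L dB is a gain of −L dB): F_i = 10^(NF_i/10), G_i = 10^(G_i,dB/10)
  Stage 1: F_1 = 10^(1.01/10) = 1.262, G_1 = 10^(12.6/10) = 18.20
  Stage 2: F_2 = 10^(1.05/10) = 1.274, G_2 = 10^(−1.05/10) = 0.7852
  Stage 3: F_3 = 10^(8.31/10) = 6.776, G_3 = 10^(−7.80/10) = 0.1660
  Stage 4: F_4 = 10^(9.94/10) = 9.863, G_4 = 10^(−9.94/10) = 0.1014
Friis cascade:
  F = 1.262 + (1.274 − 1)/18.20 + (6.776 − 1)/14.29 + (9.863 − 1)/2.371 = 5.419
NF = 10 log₁₀(5.419) = 7.34 dB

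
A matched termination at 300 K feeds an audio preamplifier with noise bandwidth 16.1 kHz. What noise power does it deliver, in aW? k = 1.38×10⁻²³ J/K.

P_n = kTB = 1.38×10⁻²³ × 300 × 1.61×10⁴ = 6.67×10⁻¹⁷ W = 66.7 aW

66.7 aW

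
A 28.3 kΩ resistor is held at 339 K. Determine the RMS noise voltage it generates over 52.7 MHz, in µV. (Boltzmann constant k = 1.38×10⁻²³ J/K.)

V_n = √(4kTRB)
4kTRB = 4 × 1.38×10⁻²³ × 339 × 2.83×10⁴ × 5.27×10⁷ = 2.79×10⁻⁸ V²
V_n = √(2.79×10⁻⁸) = 1.67×10⁻⁴ V = 167 µV

167 µV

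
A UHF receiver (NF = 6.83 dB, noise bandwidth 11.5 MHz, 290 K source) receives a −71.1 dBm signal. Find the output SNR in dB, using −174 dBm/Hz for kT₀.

25.5 dB

Noise floor: N = −174 + 10 log₁₀(B) + NF
10 log₁₀(1.15×10⁷) = 70.61 dB
N = −174 + 70.61 + 6.83 = −96.56 dBm
SNR = P_sig − N = −71.1 − (−96.56) = 25.46 dB → 25.5 dB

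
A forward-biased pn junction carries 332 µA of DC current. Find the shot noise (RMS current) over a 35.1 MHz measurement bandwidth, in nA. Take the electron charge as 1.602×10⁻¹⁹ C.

I_n = √(2qI·B)
2qI·B = 2 × 1.602×10⁻¹⁹ × 3.32×10⁻⁴ × 3.51×10⁷ = 3.73×10⁻¹⁵ A²
I_n = √(3.73×10⁻¹⁵) = 6.11×10⁻⁸ A = 61.1 nA

61.1 nA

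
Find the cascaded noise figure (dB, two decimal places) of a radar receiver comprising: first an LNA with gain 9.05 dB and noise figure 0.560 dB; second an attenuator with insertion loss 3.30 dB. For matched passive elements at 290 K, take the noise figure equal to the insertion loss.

Convert to linear (a loss of L dB is a gain of −L dB): F_i = 10^(NF_i/10), G_i = 10^(G_i,dB/10)
  Stage 1: F_1 = 10^(0.560/10) = 1.138, G_1 = 10^(9.05/10) = 8.035
  Stage 2: F_2 = 10^(3.30/10) = 2.138, G_2 = 10^(−3.30/10) = 0.4677
Friis cascade:
  F = 1.138 + (2.138 − 1)/8.035 = 1.279
NF = 10 log₁₀(1.279) = 1.07 dB

1.07 dB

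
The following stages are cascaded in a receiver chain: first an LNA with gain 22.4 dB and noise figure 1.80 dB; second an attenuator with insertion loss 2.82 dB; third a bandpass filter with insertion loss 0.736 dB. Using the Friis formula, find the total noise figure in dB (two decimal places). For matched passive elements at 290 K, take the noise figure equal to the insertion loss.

1.82 dB

Convert to linear (a loss of L dB is a gain of −L dB): F_i = 10^(NF_i/10), G_i = 10^(G_i,dB/10)
  Stage 1: F_1 = 10^(1.80/10) = 1.514, G_1 = 10^(22.4/10) = 173.8
  Stage 2: F_2 = 10^(2.82/10) = 1.914, G_2 = 10^(−2.82/10) = 0.5224
  Stage 3: F_3 = 10^(0.736/10) = 1.185, G_3 = 10^(−0.736/10) = 0.8441
Friis cascade:
  F = 1.514 + (1.914 − 1)/173.8 + (1.185 − 1)/90.78 = 1.521
NF = 10 log₁₀(1.521) = 1.82 dB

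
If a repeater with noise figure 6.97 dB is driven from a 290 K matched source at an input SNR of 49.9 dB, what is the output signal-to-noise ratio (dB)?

By definition F = SNR_in/SNR_out, so in dB: SNR_out = SNR_in − NF
SNR_out = 49.9 − 6.97 = 42.93 dB

42.93 dB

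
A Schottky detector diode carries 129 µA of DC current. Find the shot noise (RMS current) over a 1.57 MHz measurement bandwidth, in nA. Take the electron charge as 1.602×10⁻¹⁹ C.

8.06 nA

I_n = √(2qI·B)
2qI·B = 2 × 1.602×10⁻¹⁹ × 1.29×10⁻⁴ × 1.57×10⁶ = 6.49×10⁻¹⁷ A²
I_n = √(6.49×10⁻¹⁷) = 8.06×10⁻⁹ A = 8.06 nA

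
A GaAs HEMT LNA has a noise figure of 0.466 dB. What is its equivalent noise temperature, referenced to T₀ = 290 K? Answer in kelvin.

F = 10^(0.466/10) = 1.11327
T_e = (F − 1)·T₀ = (1.11327 − 1) × 290 = 32.8 K

32.8 K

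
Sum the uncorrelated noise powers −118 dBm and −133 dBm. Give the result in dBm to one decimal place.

−117.9 dBm

Convert to linear, add, convert back:
P₁ = 1.58×10⁻¹⁵ W, P₂ = 5.01×10⁻¹⁷ W
P_tot = 1.64×10⁻¹⁵ W → 10 log₁₀(P_tot / 10⁻³) = −117.9 dBm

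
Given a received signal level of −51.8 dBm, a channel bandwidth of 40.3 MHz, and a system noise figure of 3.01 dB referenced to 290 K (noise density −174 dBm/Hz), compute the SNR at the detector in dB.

Noise floor: N = −174 + 10 log₁₀(B) + NF
10 log₁₀(4.03×10⁷) = 76.05 dB
N = −174 + 76.05 + 3.01 = −94.94 dBm
SNR = P_sig − N = −51.8 − (−94.94) = 43.14 dB → 43.1 dB

43.1 dB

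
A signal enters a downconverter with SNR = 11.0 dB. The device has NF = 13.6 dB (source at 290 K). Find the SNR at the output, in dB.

−2.6 dB

By definition F = SNR_in/SNR_out, so in dB: SNR_out = SNR_in − NF
SNR_out = 11.0 − 13.6 = −2.6 dB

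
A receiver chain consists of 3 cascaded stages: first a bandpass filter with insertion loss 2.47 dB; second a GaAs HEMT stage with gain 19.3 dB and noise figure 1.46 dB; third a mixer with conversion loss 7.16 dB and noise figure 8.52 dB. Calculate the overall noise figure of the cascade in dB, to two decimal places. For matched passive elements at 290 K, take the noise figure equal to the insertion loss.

4.15 dB

Convert to linear (a loss of L dB is a gain of −L dB): F_i = 10^(NF_i/10), G_i = 10^(G_i,dB/10)
  Stage 1: F_1 = 10^(2.47/10) = 1.766, G_1 = 10^(−2.47/10) = 0.5662
  Stage 2: F_2 = 10^(1.46/10) = 1.400, G_2 = 10^(19.3/10) = 85.11
  Stage 3: F_3 = 10^(8.52/10) = 7.112, G_3 = 10^(−7.16/10) = 0.1923
Friis cascade:
  F = 1.766 + (1.400 − 1)/0.5662 + (7.112 − 1)/48.19 = 2.599
NF = 10 log₁₀(2.599) = 4.15 dB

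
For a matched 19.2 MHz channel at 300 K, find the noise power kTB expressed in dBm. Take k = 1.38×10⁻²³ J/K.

P_n = kTB = 1.38×10⁻²³ × 300 × 1.92×10⁷ = 7.95×10⁻¹⁴ W
In dBm: 10 log₁₀(7.95×10⁻¹⁴ / 10⁻³) = −101.0 dBm

−101.0 dBm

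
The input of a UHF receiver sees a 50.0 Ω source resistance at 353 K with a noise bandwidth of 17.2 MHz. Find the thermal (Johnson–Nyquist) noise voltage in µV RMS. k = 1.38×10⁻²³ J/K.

V_n = √(4kTRB)
4kTRB = 4 × 1.38×10⁻²³ × 353 × 5.00×10¹ × 1.72×10⁷ = 1.68×10⁻¹¹ V²
V_n = √(1.68×10⁻¹¹) = 4.09×10⁻⁶ V = 4.09 µV

4.09 µV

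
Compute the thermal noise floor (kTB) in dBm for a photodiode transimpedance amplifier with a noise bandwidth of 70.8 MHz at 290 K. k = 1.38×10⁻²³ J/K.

−95.5 dBm

P_n = kTB = 1.38×10⁻²³ × 290 × 7.08×10⁷ = 2.83×10⁻¹³ W
In dBm: 10 log₁₀(2.83×10⁻¹³ / 10⁻³) = −95.5 dBm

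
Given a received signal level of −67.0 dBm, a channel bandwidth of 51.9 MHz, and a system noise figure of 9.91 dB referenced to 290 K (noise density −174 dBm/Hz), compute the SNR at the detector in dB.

Noise floor: N = −174 + 10 log₁₀(B) + NF
10 log₁₀(5.19×10⁷) = 77.15 dB
N = −174 + 77.15 + 9.91 = −86.94 dBm
SNR = P_sig − N = −67.0 − (−86.94) = 19.94 dB → 19.9 dB

19.9 dB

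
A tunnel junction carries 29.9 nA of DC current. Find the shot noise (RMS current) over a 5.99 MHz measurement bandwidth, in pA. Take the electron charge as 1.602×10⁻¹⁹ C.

240 pA

I_n = √(2qI·B)
2qI·B = 2 × 1.602×10⁻¹⁹ × 2.99×10⁻⁸ × 5.99×10⁶ = 5.74×10⁻²⁰ A²
I_n = √(5.74×10⁻²⁰) = 2.40×10⁻¹⁰ A = 240 pA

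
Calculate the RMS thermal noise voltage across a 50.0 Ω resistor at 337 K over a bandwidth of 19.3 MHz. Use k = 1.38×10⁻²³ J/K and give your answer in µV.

V_n = √(4kTRB)
4kTRB = 4 × 1.38×10⁻²³ × 337 × 5.00×10¹ × 1.93×10⁷ = 1.80×10⁻¹¹ V²
V_n = √(1.80×10⁻¹¹) = 4.24×10⁻⁶ V = 4.24 µV

4.24 µV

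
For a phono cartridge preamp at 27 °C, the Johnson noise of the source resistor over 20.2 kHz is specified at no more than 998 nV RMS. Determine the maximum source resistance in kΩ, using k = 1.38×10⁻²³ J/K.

2.98 kΩ

T = 27 °C + 273.15 = 300.15 K
Johnson–Nyquist: V_n = √(4kTRB) ⇒ R = V_n² / (4kTB)
4kTB = 4 × 1.38×10⁻²³ × 300.15 × 2.02×10⁴ = 3.35×10⁻¹⁶
R = (9.98×10⁻⁷)² / 3.35×10⁻¹⁶ = 2.98×10³ Ω = 2.98 kΩ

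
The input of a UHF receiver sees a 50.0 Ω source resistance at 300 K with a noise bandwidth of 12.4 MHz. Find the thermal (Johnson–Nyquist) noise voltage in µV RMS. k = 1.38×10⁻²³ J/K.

3.20 µV

V_n = √(4kTRB)
4kTRB = 4 × 1.38×10⁻²³ × 300 × 5.00×10¹ × 1.24×10⁷ = 1.03×10⁻¹¹ V²
V_n = √(1.03×10⁻¹¹) = 3.20×10⁻⁶ V = 3.20 µV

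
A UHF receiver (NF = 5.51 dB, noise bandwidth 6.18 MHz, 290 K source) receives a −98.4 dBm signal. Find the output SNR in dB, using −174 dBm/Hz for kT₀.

Noise floor: N = −174 + 10 log₁₀(B) + NF
10 log₁₀(6.18×10⁶) = 67.91 dB
N = −174 + 67.91 + 5.51 = −100.58 dBm
SNR = P_sig − N = −98.4 − (−100.58) = 2.18 dB → 2.2 dB

2.2 dB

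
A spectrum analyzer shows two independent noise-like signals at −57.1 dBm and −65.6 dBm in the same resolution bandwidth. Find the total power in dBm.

−56.5 dBm

Convert to linear, add, convert back:
P₁ = 1.95×10⁻⁹ W, P₂ = 2.75×10⁻¹⁰ W
P_tot = 2.23×10⁻⁹ W → 10 log₁₀(P_tot / 10⁻³) = −56.5 dBm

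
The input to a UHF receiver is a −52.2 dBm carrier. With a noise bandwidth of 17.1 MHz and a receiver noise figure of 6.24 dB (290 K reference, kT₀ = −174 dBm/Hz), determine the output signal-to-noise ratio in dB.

43.2 dB

Noise floor: N = −174 + 10 log₁₀(B) + NF
10 log₁₀(1.71×10⁷) = 72.33 dB
N = −174 + 72.33 + 6.24 = −95.43 dBm
SNR = P_sig − N = −52.2 − (−95.43) = 43.23 dB → 43.2 dB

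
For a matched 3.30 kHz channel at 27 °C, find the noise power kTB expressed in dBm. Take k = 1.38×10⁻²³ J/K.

−138.6 dBm

T = 27 °C + 273.15 = 300.15 K
P_n = kTB = 1.38×10⁻²³ × 300.15 × 3.30×10³ = 1.37×10⁻¹⁷ W
In dBm: 10 log₁₀(1.37×10⁻¹⁷ / 10⁻³) = −138.6 dBm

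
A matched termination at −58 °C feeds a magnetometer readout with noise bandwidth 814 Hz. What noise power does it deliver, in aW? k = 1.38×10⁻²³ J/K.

T = −58 °C + 273.15 = 215.15 K
P_n = kTB = 1.38×10⁻²³ × 215.15 × 8.14×10² = 2.42×10⁻¹⁸ W = 2.42 aW

2.42 aW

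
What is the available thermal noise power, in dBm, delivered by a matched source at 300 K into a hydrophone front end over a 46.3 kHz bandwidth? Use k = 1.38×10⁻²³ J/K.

P_n = kTB = 1.38×10⁻²³ × 300 × 4.63×10⁴ = 1.92×10⁻¹⁶ W
In dBm: 10 log₁₀(1.92×10⁻¹⁶ / 10⁻³) = −127.2 dBm

−127.2 dBm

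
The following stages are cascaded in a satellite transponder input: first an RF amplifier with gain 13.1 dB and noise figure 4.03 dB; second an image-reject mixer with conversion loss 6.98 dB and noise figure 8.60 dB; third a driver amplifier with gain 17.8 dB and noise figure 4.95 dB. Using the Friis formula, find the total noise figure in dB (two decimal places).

Convert to linear (a loss of L dB is a gain of −L dB): F_i = 10^(NF_i/10), G_i = 10^(G_i,dB/10)
  Stage 1: F_1 = 10^(4.03/10) = 2.529, G_1 = 10^(13.1/10) = 20.42
  Stage 2: F_2 = 10^(8.60/10) = 7.244, G_2 = 10^(−6.98/10) = 0.2004
  Stage 3: F_3 = 10^(4.95/10) = 3.126, G_3 = 10^(17.8/10) = 60.26
Friis cascade:
  F = 2.529 + (7.244 − 1)/20.42 + (3.126 − 1)/4.093 = 3.355
NF = 10 log₁₀(3.355) = 5.26 dB

5.26 dB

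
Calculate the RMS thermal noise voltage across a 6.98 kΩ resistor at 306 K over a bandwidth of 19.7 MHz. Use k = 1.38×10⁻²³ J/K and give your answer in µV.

48.2 µV

V_n = √(4kTRB)
4kTRB = 4 × 1.38×10⁻²³ × 306 × 6.98×10³ × 1.97×10⁷ = 2.32×10⁻⁹ V²
V_n = √(2.32×10⁻⁹) = 4.82×10⁻⁵ V = 48.2 µV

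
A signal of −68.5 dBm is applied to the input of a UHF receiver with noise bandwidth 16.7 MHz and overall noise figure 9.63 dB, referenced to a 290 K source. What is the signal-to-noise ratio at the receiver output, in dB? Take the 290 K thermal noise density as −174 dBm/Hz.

23.6 dB

Noise floor: N = −174 + 10 log₁₀(B) + NF
10 log₁₀(1.67×10⁷) = 72.23 dB
N = −174 + 72.23 + 9.63 = −92.14 dBm
SNR = P_sig − N = −68.5 − (−92.14) = 23.64 dB → 23.6 dB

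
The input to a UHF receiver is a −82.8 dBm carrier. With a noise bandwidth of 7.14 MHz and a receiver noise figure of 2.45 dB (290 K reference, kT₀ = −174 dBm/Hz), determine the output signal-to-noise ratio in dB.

20.2 dB

Noise floor: N = −174 + 10 log₁₀(B) + NF
10 log₁₀(7.14×10⁶) = 68.54 dB
N = −174 + 68.54 + 2.45 = −103.01 dBm
SNR = P_sig − N = −82.8 − (−103.01) = 20.21 dB → 20.2 dB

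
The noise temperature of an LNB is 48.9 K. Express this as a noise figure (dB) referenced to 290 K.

0.677 dB

F = 1 + T_e/T₀ = 1 + 48.9/290 = 1.16862
NF = 10 log₁₀(1.16862) = 0.677 dB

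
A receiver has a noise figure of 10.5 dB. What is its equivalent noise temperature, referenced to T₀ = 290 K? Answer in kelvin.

F = 10^(10.5/10) = 11.2202
T_e = (F − 1)·T₀ = (11.2202 − 1) × 290 = 2964 K

2964 K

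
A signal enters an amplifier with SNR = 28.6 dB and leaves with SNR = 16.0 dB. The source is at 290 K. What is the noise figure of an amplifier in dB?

NF (dB) = SNR_in(dB) − SNR_out(dB) when the source is at T₀
NF = 28.6 − 16.0 = 12.6 dB

12.6 dB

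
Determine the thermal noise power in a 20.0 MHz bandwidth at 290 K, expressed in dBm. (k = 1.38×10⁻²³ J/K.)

P_n = kTB = 1.38×10⁻²³ × 290 × 2.00×10⁷ = 8.00×10⁻¹⁴ W
In dBm: 10 log₁₀(8.00×10⁻¹⁴ / 10⁻³) = −101.0 dBm

−101.0 dBm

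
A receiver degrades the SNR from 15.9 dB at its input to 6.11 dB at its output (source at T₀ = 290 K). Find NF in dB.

9.79 dB

NF (dB) = SNR_in(dB) − SNR_out(dB) when the source is at T₀
NF = 15.9 − 6.11 = 9.79 dB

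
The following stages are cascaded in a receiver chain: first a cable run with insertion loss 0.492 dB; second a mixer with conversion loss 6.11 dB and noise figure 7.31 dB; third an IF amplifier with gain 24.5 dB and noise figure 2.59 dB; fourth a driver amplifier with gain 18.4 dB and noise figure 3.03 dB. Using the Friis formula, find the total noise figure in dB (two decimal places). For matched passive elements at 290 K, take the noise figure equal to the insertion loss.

Convert to linear (a loss of L dB is a gain of −L dB): F_i = 10^(NF_i/10), G_i = 10^(G_i,dB/10)
  Stage 1: F_1 = 10^(0.492/10) = 1.120, G_1 = 10^(−0.492/10) = 0.8929
  Stage 2: F_2 = 10^(7.31/10) = 5.383, G_2 = 10^(−6.11/10) = 0.2449
  Stage 3: F_3 = 10^(2.59/10) = 1.816, G_3 = 10^(24.5/10) = 281.8
  Stage 4: F_4 = 10^(3.03/10) = 2.009, G_4 = 10^(18.4/10) = 69.18
Friis cascade:
  F = 1.120 + (5.383 − 1)/0.8929 + (1.816 − 1)/0.2187 + (2.009 − 1)/61.63 = 9.774
NF = 10 log₁₀(9.774) = 9.90 dB

9.90 dB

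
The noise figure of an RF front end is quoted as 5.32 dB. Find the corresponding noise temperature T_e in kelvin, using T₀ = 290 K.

F = 10^(5.32/10) = 3.40408
T_e = (F − 1)·T₀ = (3.40408 − 1) × 290 = 697 K

697 K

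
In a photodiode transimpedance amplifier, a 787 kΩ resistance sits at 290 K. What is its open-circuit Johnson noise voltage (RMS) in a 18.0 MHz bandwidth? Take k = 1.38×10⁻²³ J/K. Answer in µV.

V_n = √(4kTRB)
4kTRB = 4 × 1.38×10⁻²³ × 290 × 7.87×10⁵ × 1.80×10⁷ = 2.27×10⁻⁷ V²
V_n = √(2.27×10⁻⁷) = 4.76×10⁻⁴ V = 476 µV

476 µV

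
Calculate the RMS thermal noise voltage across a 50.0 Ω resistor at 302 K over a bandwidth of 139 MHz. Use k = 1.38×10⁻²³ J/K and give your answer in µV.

10.8 µV

V_n = √(4kTRB)
4kTRB = 4 × 1.38×10⁻²³ × 302 × 5.00×10¹ × 1.39×10⁸ = 1.16×10⁻¹⁰ V²
V_n = √(1.16×10⁻¹⁰) = 1.08×10⁻⁵ V = 10.8 µV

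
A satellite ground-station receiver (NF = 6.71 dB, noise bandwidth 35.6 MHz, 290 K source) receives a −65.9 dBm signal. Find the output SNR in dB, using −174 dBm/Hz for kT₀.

Noise floor: N = −174 + 10 log₁₀(B) + NF
10 log₁₀(3.56×10⁷) = 75.51 dB
N = −174 + 75.51 + 6.71 = −91.78 dBm
SNR = P_sig − N = −65.9 − (−91.78) = 25.88 dB → 25.9 dB

25.9 dB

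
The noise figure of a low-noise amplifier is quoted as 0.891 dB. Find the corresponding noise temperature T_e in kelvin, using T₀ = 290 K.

F = 10^(0.891/10) = 1.22772
T_e = (F − 1)·T₀ = (1.22772 − 1) × 290 = 66.0 K

66.0 K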